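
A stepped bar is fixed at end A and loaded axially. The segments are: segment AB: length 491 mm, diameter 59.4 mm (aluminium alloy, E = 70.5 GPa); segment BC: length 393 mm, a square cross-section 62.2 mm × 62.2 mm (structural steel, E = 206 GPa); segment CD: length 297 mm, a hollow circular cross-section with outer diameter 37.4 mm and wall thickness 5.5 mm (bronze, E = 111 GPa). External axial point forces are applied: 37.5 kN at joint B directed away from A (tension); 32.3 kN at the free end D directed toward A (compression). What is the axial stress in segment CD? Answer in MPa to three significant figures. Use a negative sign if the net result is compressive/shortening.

Internal axial forces (sectioning from the free end, tension +): N_CD = -32.3 kN, N_BC = -32.3 kN, N_AB = 5.2 kN.
A_CD = 551.2 mm².
σ_CD = N_CD/A_CD = -32300/551.2 = -58.6 MPa.

-58.6 MPa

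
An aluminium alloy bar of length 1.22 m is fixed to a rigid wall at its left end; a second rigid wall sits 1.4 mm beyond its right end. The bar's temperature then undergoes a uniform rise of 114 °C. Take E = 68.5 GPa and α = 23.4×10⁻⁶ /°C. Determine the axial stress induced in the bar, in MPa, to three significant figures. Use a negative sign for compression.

Free thermal expansion αLΔT = 23.4e-6 · 1220 · 114 = 3.254 mm.
The walls engage after the gap closes; constrained expansion = 3.254 − 1.4 = 1.854 mm.
The walls impose strain ε = −(1.854)/1220 = -1.5201e-03; σ = Eε = 68500 · -1.5201e-03 = -104.1 MPa.

-104 MPa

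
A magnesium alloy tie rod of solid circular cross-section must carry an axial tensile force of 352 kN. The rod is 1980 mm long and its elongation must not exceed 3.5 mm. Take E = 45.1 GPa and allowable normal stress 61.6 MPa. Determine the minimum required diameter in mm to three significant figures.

85.3 mm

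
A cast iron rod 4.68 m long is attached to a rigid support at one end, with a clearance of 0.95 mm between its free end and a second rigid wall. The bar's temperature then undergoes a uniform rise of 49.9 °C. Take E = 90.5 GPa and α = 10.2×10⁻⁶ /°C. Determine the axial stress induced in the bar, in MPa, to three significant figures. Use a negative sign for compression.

-27.7 MPa

Free thermal expansion αLΔT = 10.2e-6 · 4680 · 49.9 = 2.382 mm.
The walls engage after the gap closes; constrained expansion = 2.382 − 0.95 = 1.432 mm.
The walls impose strain ε = −(1.432)/4680 = -3.0599e-04; σ = Eε = 90500 · -3.0599e-04 = -27.69 MPa.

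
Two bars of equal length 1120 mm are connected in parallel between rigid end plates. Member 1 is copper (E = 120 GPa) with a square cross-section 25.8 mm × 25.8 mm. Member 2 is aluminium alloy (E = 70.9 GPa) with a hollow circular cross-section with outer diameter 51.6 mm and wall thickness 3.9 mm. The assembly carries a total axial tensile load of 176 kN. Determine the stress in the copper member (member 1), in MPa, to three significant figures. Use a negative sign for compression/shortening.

174 MPa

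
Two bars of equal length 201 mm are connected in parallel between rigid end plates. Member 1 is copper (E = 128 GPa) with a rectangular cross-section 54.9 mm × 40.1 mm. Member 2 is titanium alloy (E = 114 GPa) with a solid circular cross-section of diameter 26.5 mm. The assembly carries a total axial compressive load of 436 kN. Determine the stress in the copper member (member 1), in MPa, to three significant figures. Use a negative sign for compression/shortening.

-162 MPa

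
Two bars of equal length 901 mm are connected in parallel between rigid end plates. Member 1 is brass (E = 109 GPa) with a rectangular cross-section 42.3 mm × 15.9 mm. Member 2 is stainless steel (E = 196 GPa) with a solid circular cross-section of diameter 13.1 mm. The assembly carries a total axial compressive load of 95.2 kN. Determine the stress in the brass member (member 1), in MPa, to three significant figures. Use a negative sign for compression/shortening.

A_1 = 672.6 mm².
A_2 = 134.8 mm².
Equal strain + equilibrium ⇒ each member carries load in proportion to AE: A₁E₁ = 73310000 N, A₂E₂ = 26420000 N, ΣAE = 99730000 N.
σ₁ = P·E₁/ΣAE = -95200·109000/99730000 = -104.1 MPa.

-104 MPa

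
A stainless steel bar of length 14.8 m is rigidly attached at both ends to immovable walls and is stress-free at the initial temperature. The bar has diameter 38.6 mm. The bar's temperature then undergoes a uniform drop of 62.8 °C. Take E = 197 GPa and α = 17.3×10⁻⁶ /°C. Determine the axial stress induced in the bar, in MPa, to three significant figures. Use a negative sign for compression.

214 MPa

Free thermal expansion αLΔT = 17.3e-6 · 14800 · -62.8 = -16.08 mm.
The walls impose strain ε = −(-16.08)/14800 = 1.0864e-03; σ = Eε = 197000 · 1.0864e-03 = 214 MPa.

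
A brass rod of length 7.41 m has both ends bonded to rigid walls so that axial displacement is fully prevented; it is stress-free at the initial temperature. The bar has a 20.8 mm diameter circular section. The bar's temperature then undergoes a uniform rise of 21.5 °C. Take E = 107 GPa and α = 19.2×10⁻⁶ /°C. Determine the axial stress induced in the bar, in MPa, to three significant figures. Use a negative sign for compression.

-44.2 MPa

Free thermal expansion αLΔT = 19.2e-6 · 7410 · 21.5 = 3.059 mm.
The walls impose strain ε = −(3.059)/7410 = -4.1280e-04; σ = Eε = 107000 · -4.1280e-04 = -44.17 MPa.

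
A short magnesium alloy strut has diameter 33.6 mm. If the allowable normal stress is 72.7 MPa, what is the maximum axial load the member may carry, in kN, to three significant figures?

A = 886.7 mm².
P_max = σ_allow · A = 72.7 · 886.7 = 64460 N = 64.46 kN.

64.5 kN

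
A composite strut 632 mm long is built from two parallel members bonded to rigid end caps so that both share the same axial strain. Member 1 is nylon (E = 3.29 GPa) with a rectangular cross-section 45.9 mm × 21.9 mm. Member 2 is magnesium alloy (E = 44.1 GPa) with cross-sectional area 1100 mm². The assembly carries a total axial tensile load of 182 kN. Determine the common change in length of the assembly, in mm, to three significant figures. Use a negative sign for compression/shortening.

A_1 = 1005 mm².
Equal strain + equilibrium ⇒ each member carries load in proportion to AE: A₁E₁ = 3307000 N, A₂E₂ = 48510000 N, ΣAE = 51820000 N.
δ = PL/ΣAE = 182000·632/51820000 = 2.22 mm.

2.22 mm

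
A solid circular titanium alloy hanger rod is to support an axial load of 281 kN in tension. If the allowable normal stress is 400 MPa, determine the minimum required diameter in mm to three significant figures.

Required area A ≥ P/σ_allow = 281000/400 = 702.5 mm².
For a solid circular section, d ≥ √(4A/π) = 29.91 mm.

29.9 mm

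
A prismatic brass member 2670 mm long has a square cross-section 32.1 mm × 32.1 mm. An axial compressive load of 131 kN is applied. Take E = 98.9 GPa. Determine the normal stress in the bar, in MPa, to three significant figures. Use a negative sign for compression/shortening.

-127 MPa

A = 1030 mm².
σ = N/A = -131000/1030 = -127.1 MPa.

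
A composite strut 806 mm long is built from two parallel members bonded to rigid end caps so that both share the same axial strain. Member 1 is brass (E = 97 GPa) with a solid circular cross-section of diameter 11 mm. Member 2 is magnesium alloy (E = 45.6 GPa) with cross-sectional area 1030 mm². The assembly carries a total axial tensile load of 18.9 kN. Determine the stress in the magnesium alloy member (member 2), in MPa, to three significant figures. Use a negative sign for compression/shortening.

15.3 MPa

A_1 = 95.03 mm².
Equal strain + equilibrium ⇒ each member carries load in proportion to AE: A₁E₁ = 9218000 N, A₂E₂ = 46970000 N, ΣAE = 56190000 N.
σ₂ = P·E₂/ΣAE = 18900·45600/56190000 = 15.34 MPa.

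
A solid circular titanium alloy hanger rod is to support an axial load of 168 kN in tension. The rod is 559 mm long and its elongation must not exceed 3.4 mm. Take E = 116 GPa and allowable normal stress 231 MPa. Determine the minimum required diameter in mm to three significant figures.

Required area A ≥ P/σ_allow = 168000/231 = 727.3 mm².
For a solid circular section, d ≥ √(4A/π) = 30.43 mm.
Elongation limit: A ≥ PL/(Eδ_allow) = 168000·559/(116000·3.4) = 238.1 mm² ⇒ d ≥ 17.41 mm.
The stress limit governs.

30.4 mm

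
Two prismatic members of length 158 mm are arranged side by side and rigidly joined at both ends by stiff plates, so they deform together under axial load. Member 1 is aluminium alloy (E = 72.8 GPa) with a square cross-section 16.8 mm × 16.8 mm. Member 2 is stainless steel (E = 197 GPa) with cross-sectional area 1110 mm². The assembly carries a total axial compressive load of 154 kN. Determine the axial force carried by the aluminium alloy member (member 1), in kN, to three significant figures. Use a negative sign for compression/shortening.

-13.2 kN

A_1 = 282.2 mm².
Equal strain + equilibrium ⇒ each member carries load in proportion to AE: A₁E₁ = 20550000 N, A₂E₂ = 218700000 N, ΣAE = 239200000 N.
F₁ = P·A₁E₁/ΣAE = -154000·20550000/239200000 = -13230 N.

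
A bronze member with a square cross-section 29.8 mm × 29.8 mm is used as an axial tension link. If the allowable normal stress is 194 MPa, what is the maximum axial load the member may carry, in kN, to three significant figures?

172 kN

A = 888 mm².
P_max = σ_allow · A = 194 · 888 = 172300 N = 172.3 kN.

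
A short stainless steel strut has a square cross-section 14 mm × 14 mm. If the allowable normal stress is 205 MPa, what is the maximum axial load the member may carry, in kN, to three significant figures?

40.2 kN

A = 196 mm².
P_max = σ_allow · A = 205 · 196 = 40180 N = 40.18 kN.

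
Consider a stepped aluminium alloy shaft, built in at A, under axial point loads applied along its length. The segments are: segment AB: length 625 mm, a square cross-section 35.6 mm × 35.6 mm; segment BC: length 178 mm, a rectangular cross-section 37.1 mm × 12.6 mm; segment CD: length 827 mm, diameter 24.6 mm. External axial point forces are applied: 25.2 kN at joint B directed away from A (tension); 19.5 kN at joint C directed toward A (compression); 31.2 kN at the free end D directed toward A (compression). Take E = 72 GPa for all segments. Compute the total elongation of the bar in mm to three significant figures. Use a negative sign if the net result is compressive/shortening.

Internal axial forces (sectioning from the free end, tension +): N_CD = -31.2 kN, N_BC = -50.7 kN, N_AB = -25.5 kN.
A_AB = 1267 mm².
A_BC = 467.5 mm².
A_CD = 475.3 mm².
δ_AB = -25500·625/(1267·72000) = -0.1747 mm
δ_BC = -50700·178/(467.5·72000) = -0.2681 mm
δ_CD = -31200·827/(475.3·72000) = -0.754 mm
δ = Σδ_i = -1.197 mm.

-1.20 mm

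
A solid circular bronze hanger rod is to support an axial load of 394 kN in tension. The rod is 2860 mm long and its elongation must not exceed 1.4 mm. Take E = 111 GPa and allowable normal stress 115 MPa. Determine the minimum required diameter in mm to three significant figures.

Required area A ≥ P/σ_allow = 394000/115 = 3426 mm².
For a solid circular section, d ≥ √(4A/π) = 66.05 mm.
Elongation limit: A ≥ PL/(Eδ_allow) = 394000·2860/(111000·1.4) = 7251 mm² ⇒ d ≥ 96.09 mm.
The elongation limit governs.

96.1 mm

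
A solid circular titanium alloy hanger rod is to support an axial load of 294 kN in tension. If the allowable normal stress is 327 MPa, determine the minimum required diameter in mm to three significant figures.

33.8 mm

Required area A ≥ P/σ_allow = 294000/327 = 899.1 mm².
For a solid circular section, d ≥ √(4A/π) = 33.83 mm.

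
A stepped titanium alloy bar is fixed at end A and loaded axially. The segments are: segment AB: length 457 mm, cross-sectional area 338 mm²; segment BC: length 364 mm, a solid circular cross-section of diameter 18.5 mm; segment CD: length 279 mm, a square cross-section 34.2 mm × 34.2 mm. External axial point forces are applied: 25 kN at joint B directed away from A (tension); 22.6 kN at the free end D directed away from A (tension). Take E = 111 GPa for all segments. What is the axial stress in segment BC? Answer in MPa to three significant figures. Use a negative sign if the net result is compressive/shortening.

Internal axial forces (sectioning from the free end, tension +): N_CD = 22.6 kN, N_BC = 22.6 kN, N_AB = 47.6 kN.
A_BC = 268.8 mm².
σ_BC = N_BC/A_BC = 22600/268.8 = 84.08 MPa.

84.1 MPa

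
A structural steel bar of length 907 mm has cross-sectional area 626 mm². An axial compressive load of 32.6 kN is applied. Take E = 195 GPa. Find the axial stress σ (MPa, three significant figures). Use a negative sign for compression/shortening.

-52.1 MPa

σ = N/A = -32600/626 = -52.08 MPa.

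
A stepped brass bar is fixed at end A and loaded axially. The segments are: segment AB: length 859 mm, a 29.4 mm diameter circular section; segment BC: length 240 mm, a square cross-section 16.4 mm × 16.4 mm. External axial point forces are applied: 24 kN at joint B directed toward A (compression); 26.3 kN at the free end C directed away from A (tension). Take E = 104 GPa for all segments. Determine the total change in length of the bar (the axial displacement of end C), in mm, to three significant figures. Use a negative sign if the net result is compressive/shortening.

0.254 mm

Internal axial forces (sectioning from the free end, tension +): N_BC = 26.3 kN, N_AB = 2.3 kN.
A_AB = 678.9 mm².
A_BC = 269 mm².
δ_AB = 2300·859/(678.9·104000) = 0.02798 mm
δ_BC = 26300·240/(269·104000) = 0.2257 mm
δ = Σδ_i = 0.2536 mm.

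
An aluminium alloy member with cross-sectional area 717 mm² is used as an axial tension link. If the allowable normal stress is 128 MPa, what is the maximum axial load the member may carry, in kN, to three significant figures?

91.8 kN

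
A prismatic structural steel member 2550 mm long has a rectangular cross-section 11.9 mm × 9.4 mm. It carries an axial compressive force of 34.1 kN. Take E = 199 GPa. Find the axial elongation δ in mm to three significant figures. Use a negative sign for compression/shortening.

-3.91 mm

A = 111.9 mm².
δ_mech = NL/(AE) = -34100·2550/(111.9·199000) = -3.906 mm.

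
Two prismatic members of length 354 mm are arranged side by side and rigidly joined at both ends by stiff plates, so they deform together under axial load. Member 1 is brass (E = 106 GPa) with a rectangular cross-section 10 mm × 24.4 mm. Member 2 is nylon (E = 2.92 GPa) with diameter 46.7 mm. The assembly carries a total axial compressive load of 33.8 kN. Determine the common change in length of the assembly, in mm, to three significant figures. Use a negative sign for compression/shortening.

-0.388 mm

A_1 = 244 mm².
A_2 = 1713 mm².
Equal strain + equilibrium ⇒ each member carries load in proportion to AE: A₁E₁ = 25860000 N, A₂E₂ = 5002000 N, ΣAE = 30870000 N.
δ = PL/ΣAE = -33800·354/30870000 = -0.3877 mm.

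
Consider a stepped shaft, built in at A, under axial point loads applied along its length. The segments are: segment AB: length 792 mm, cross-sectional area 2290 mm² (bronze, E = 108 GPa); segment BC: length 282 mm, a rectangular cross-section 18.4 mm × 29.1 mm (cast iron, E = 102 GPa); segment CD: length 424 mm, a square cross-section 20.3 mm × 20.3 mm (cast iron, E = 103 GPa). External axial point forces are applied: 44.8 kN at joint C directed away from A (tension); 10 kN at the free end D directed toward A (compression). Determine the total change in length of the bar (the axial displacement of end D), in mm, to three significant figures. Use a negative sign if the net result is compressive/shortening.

Internal axial forces (sectioning from the free end, tension +): N_CD = -10 kN, N_BC = 34.8 kN, N_AB = 34.8 kN.
A_BC = 535.4 mm².
A_CD = 412.1 mm².
δ_AB = 34800·792/(2290·108000) = 0.1114 mm
δ_BC = 34800·282/(535.4·102000) = 0.1797 mm
δ_CD = -10000·424/(412.1·103000) = -0.09989 mm
δ = Σδ_i = 0.1912 mm.

0.191 mm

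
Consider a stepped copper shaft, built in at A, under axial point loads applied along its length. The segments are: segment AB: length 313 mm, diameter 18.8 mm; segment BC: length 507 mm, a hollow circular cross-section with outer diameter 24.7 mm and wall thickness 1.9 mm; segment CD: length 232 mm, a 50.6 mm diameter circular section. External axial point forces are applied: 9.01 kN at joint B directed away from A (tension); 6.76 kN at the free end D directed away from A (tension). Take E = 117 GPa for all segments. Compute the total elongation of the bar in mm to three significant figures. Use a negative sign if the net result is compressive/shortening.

Internal axial forces (sectioning from the free end, tension +): N_CD = 6.76 kN, N_BC = 6.76 kN, N_AB = 15.77 kN.
A_AB = 277.6 mm².
A_BC = 136.1 mm².
A_CD = 2011 mm².
δ_AB = 15770·313/(277.6·117000) = 0.152 mm
δ_BC = 6760·507/(136.1·117000) = 0.2152 mm
δ_CD = 6760·232/(2011·117000) = 0.006666 mm
δ = Σδ_i = 0.3739 mm.

0.374 mm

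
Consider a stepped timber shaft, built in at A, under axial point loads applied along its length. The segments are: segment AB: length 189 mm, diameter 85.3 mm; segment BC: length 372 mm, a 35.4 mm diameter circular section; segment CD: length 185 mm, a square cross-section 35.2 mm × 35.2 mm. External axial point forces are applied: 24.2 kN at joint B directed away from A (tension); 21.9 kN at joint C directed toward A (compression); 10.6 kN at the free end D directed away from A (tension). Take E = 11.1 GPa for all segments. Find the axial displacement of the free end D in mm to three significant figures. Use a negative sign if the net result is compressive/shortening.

Internal axial forces (sectioning from the free end, tension +): N_CD = 10.6 kN, N_BC = -11.3 kN, N_AB = 12.9 kN.
A_AB = 5715 mm².
A_BC = 984.2 mm².
A_CD = 1239 mm².
δ_AB = 12900·189/(5715·11100) = 0.03844 mm
δ_BC = -11300·372/(984.2·11100) = -0.3848 mm
δ_CD = 10600·185/(1239·11100) = 0.1426 mm
δ = Σδ_i = -0.2038 mm.

-0.204 mm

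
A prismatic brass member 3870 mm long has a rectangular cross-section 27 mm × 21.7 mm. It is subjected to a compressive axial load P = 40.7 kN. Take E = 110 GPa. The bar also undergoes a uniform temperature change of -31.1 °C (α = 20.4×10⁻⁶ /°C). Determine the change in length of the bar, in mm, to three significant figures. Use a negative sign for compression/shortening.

-4.90 mm

A = 585.9 mm².
δ_mech = NL/(AE) = -40700·3870/(585.9·110000) = -2.444 mm.
δ_thermal = αLΔT = 20.4e-6·3870·-31.1 = -2.455 mm.
δ = δ_mech + δ_thermal = -4.899 mm.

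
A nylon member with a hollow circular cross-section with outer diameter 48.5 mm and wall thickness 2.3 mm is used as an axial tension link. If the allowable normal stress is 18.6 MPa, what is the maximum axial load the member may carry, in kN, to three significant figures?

6.21 kN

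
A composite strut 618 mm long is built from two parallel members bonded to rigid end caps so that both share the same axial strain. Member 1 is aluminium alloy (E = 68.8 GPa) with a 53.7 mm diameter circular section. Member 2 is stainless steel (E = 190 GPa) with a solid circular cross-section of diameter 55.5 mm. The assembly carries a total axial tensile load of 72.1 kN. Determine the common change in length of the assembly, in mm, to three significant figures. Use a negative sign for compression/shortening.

A_1 = 2265 mm².
A_2 = 2419 mm².
Equal strain + equilibrium ⇒ each member carries load in proportion to AE: A₁E₁ = 155800000 N, A₂E₂ = 459700000 N, ΣAE = 615500000 N.
δ = PL/ΣAE = 72100·618/615500000 = 0.0724 mm.

0.0724 mm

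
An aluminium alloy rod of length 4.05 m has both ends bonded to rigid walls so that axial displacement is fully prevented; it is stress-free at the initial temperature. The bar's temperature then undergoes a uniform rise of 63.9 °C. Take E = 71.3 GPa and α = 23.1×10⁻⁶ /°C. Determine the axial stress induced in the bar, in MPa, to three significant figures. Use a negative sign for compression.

Free thermal expansion αLΔT = 23.1e-6 · 4050 · 63.9 = 5.978 mm.
The walls impose strain ε = −(5.978)/4050 = -1.4761e-03; σ = Eε = 71300 · -1.4761e-03 = -105.2 MPa.

-105 MPa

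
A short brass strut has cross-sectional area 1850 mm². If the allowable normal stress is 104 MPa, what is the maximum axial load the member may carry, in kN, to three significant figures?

192 kN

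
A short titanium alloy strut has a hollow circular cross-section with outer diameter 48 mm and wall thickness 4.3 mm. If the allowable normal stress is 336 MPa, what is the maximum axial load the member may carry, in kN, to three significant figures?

198 kN

A = 590.3 mm².
P_max = σ_allow · A = 336 · 590.3 = 198400 N = 198.4 kN.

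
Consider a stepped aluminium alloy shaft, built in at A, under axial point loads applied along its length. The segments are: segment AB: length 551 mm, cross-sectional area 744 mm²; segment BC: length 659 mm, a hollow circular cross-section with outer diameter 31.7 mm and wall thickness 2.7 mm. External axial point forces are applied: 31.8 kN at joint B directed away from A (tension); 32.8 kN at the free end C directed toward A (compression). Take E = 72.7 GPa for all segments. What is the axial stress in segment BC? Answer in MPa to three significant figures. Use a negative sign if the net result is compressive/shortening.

-133 MPa

Internal axial forces (sectioning from the free end, tension +): N_BC = -32.8 kN, N_AB = -1 kN.
A_BC = 246 mm².
σ_BC = N_BC/A_BC = -32800/246 = -133.3 MPa.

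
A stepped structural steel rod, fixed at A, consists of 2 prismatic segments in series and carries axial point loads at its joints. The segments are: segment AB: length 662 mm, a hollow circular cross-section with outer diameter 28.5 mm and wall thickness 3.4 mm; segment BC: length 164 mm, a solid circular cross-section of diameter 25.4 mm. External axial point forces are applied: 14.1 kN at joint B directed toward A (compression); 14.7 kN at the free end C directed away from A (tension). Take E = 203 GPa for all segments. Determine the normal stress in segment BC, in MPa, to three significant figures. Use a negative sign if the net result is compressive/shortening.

Internal axial forces (sectioning from the free end, tension +): N_BC = 14.7 kN, N_AB = 0.6 kN.
A_BC = 506.7 mm².
σ_BC = N_BC/A_BC = 14700/506.7 = 29.01 MPa.

29.0 MPa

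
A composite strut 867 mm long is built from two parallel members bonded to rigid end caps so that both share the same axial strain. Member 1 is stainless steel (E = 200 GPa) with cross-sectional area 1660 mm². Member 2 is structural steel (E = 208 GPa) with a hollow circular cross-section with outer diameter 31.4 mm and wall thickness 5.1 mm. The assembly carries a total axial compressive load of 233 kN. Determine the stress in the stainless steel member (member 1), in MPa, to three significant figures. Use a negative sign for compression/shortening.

-111 MPa

A_2 = 421.4 mm².
Equal strain + equilibrium ⇒ each member carries load in proportion to AE: A₁E₁ = 332000000 N, A₂E₂ = 87650000 N, ΣAE = 419600000 N.
σ₁ = P·E₁/ΣAE = -233000·200000/419600000 = -111 MPa.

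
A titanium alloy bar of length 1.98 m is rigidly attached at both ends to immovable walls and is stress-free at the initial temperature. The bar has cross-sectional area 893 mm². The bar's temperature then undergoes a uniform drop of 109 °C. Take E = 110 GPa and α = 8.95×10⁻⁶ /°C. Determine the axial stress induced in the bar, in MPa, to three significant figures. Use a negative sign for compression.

Free thermal expansion αLΔT = 8.95e-6 · 1980 · -109 = -1.932 mm.
The walls impose strain ε = −(-1.932)/1980 = 9.7555e-04; σ = Eε = 110000 · 9.7555e-04 = 107.3 MPa.

107 MPa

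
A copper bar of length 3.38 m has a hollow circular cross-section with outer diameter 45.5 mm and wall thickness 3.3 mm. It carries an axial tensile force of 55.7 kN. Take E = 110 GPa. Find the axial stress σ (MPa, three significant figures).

A = 437.5 mm².
σ = N/A = 55700/437.5 = 127.3 MPa.

127 MPa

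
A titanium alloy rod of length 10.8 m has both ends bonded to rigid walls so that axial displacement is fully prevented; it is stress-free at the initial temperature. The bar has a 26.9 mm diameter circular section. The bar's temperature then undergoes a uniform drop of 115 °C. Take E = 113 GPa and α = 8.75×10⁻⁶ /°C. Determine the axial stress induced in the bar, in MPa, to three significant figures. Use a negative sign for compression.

114 MPa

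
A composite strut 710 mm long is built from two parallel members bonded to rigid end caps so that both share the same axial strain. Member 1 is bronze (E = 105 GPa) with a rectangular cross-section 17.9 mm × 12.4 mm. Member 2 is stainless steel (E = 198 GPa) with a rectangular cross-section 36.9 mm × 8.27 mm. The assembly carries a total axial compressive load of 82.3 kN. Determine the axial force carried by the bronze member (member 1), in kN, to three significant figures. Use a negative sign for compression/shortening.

-22.9 kN

A_1 = 222 mm².
A_2 = 305.2 mm².
Equal strain + equilibrium ⇒ each member carries load in proportion to AE: A₁E₁ = 23310000 N, A₂E₂ = 60420000 N, ΣAE = 83730000 N.
F₁ = P·A₁E₁/ΣAE = -82300·23310000/83730000 = -22910 N.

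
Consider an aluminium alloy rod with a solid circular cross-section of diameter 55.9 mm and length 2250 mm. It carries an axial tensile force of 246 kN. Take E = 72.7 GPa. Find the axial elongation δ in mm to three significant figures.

3.10 mm

A = 2454 mm².
δ_mech = NL/(AE) = 246000·2250/(2454·72700) = 3.102 mm.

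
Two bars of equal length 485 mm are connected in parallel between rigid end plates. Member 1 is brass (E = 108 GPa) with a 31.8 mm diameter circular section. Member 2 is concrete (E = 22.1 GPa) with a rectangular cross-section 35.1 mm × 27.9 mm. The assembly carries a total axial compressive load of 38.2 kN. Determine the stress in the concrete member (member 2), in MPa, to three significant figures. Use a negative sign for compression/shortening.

A_1 = 794.2 mm².
A_2 = 979.3 mm².
Equal strain + equilibrium ⇒ each member carries load in proportion to AE: A₁E₁ = 85780000 N, A₂E₂ = 21640000 N, ΣAE = 107400000 N.
σ₂ = P·E₂/ΣAE = -38200·22100/107400000 = -7.859 MPa.

-7.86 MPa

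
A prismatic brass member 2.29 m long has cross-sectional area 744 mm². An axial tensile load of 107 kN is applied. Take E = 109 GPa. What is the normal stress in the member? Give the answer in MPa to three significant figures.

σ = N/A = 107000/744 = 143.8 MPa.

144 MPa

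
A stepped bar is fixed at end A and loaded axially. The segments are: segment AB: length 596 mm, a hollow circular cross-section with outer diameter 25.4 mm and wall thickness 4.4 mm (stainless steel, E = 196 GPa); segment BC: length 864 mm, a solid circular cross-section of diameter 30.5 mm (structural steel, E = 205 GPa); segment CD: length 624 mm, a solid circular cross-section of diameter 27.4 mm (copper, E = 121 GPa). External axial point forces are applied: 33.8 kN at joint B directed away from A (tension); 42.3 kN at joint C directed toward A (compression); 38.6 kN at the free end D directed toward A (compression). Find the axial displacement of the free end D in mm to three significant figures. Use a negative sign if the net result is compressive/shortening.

Internal axial forces (sectioning from the free end, tension +): N_CD = -38.6 kN, N_BC = -80.9 kN, N_AB = -47.1 kN.
A_AB = 290.3 mm².
A_BC = 730.6 mm².
A_CD = 589.6 mm².
δ_AB = -47100·596/(290.3·196000) = -0.4934 mm
δ_BC = -80900·864/(730.6·205000) = -0.4667 mm
δ_CD = -38600·624/(589.6·121000) = -0.3376 mm
δ = Σδ_i = -1.298 mm.

-1.30 mm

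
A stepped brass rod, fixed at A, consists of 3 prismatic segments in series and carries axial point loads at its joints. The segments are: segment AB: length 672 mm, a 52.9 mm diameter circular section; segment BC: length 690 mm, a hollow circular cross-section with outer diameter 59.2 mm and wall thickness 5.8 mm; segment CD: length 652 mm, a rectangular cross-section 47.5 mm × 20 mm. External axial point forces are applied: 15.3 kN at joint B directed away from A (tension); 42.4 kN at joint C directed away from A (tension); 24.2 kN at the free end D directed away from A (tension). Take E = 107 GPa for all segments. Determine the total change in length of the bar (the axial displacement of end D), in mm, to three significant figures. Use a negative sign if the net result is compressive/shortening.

Internal axial forces (sectioning from the free end, tension +): N_CD = 24.2 kN, N_BC = 66.6 kN, N_AB = 81.9 kN.
A_AB = 2198 mm².
A_BC = 973 mm².
A_CD = 950 mm².
δ_AB = 81900·672/(2198·107000) = 0.234 mm
δ_BC = 66600·690/(973·107000) = 0.4414 mm
δ_CD = 24200·652/(950·107000) = 0.1552 mm
δ = Σδ_i = 0.8306 mm.

0.831 mm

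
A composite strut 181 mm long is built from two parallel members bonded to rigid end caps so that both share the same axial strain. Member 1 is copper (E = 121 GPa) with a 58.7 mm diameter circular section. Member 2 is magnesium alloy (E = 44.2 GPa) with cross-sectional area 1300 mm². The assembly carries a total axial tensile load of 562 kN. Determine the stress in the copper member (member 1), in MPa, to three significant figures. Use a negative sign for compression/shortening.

A_1 = 2706 mm².
Equal strain + equilibrium ⇒ each member carries load in proportion to AE: A₁E₁ = 327500000 N, A₂E₂ = 57460000 N, ΣAE = 384900000 N.
σ₁ = P·E₁/ΣAE = 562000·121000/384900000 = 176.7 MPa.

177 MPa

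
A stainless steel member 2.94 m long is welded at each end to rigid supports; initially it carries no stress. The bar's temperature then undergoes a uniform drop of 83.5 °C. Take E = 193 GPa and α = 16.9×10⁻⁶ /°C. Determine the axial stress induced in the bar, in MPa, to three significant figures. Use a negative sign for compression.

Free thermal expansion αLΔT = 16.9e-6 · 2940 · -83.5 = -4.149 mm.
The walls impose strain ε = −(-4.149)/2940 = 1.4111e-03; σ = Eε = 193000 · 1.4111e-03 = 272.4 MPa.

272 MPa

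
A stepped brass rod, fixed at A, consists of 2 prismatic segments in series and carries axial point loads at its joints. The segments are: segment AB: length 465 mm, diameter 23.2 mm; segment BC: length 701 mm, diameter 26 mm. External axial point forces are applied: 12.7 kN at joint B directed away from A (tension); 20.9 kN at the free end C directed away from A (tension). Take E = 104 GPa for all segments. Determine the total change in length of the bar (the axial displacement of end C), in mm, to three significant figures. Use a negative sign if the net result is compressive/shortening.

0.621 mm

Internal axial forces (sectioning from the free end, tension +): N_BC = 20.9 kN, N_AB = 33.6 kN.
A_AB = 422.7 mm².
A_BC = 530.9 mm².
δ_AB = 33600·465/(422.7·104000) = 0.3554 mm
δ_BC = 20900·701/(530.9·104000) = 0.2653 mm
δ = Σδ_i = 0.6207 mm.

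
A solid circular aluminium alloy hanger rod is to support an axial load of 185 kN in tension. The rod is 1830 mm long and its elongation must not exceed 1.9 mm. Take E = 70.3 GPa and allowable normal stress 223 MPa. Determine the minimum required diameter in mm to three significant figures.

Required area A ≥ P/σ_allow = 185000/223 = 829.6 mm².
For a solid circular section, d ≥ √(4A/π) = 32.5 mm.
Elongation limit: A ≥ PL/(Eδ_allow) = 185000·1830/(70300·1.9) = 2535 mm² ⇒ d ≥ 56.81 mm.
The elongation limit governs.

56.8 mm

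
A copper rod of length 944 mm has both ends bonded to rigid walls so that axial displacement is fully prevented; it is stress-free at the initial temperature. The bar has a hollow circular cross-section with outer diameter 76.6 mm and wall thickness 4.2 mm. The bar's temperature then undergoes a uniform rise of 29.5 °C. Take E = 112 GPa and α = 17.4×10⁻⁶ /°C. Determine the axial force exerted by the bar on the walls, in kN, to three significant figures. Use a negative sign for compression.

-54.9 kN

Free thermal expansion αLΔT = 17.4e-6 · 944 · 29.5 = 0.4846 mm.
The walls impose strain ε = −(0.4846)/944 = -5.1330e-04; σ = Eε = 112000 · -5.1330e-04 = -57.49 MPa.
Wall reaction R = σ·A = -57.49·955.3 = -54920 N = -54.92 kN.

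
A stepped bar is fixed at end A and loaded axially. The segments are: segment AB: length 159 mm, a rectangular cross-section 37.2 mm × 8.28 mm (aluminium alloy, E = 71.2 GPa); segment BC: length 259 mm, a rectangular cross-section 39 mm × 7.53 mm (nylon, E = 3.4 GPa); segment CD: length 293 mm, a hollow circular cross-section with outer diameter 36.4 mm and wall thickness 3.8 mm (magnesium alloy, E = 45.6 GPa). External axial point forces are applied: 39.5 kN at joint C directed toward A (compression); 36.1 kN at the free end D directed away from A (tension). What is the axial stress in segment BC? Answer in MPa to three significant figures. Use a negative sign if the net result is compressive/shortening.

-11.6 MPa

Internal axial forces (sectioning from the free end, tension +): N_CD = 36.1 kN, N_BC = -3.4 kN, N_AB = -3.4 kN.
A_BC = 293.7 mm².
σ_BC = N_BC/A_BC = -3400/293.7 = -11.58 MPa.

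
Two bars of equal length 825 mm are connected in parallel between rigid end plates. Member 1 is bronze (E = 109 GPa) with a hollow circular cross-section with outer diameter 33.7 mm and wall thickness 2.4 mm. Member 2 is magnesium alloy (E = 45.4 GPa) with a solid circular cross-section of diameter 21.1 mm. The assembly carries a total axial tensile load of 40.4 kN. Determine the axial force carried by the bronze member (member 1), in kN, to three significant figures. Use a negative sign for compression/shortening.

A_1 = 236 mm².
A_2 = 349.7 mm².
Equal strain + equilibrium ⇒ each member carries load in proportion to AE: A₁E₁ = 25720000 N, A₂E₂ = 15870000 N, ΣAE = 41600000 N.
F₁ = P·A₁E₁/ΣAE = 40400·25720000/41600000 = 24980 N.

25.0 kN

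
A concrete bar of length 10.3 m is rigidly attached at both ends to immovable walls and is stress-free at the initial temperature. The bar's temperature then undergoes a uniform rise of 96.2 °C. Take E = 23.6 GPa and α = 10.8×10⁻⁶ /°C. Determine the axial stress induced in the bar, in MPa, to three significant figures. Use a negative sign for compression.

-24.5 MPa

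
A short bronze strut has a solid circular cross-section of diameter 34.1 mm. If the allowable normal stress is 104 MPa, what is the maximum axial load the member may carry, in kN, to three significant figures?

A = 913.3 mm².
P_max = σ_allow · A = 104 · 913.3 = 94980 N = 94.98 kN.

95.0 kN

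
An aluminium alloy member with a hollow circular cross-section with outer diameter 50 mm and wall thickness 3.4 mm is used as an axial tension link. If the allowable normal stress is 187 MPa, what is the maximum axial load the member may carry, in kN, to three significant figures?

93.1 kN

A = 497.8 mm².
P_max = σ_allow · A = 187 · 497.8 = 93080 N = 93.08 kN.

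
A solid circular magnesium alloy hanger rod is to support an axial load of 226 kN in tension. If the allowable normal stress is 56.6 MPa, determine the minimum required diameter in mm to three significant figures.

Required area A ≥ P/σ_allow = 226000/56.6 = 3993 mm².
For a solid circular section, d ≥ √(4A/π) = 71.3 mm.

71.3 mm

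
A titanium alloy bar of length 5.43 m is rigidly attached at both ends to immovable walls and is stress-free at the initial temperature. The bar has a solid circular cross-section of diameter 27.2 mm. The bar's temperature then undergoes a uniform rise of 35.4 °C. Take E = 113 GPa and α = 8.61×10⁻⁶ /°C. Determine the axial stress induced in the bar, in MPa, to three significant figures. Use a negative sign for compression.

Free thermal expansion αLΔT = 8.61e-6 · 5430 · 35.4 = 1.655 mm.
The walls impose strain ε = −(1.655)/5430 = -3.0479e-04; σ = Eε = 113000 · -3.0479e-04 = -34.44 MPa.

-34.4 MPa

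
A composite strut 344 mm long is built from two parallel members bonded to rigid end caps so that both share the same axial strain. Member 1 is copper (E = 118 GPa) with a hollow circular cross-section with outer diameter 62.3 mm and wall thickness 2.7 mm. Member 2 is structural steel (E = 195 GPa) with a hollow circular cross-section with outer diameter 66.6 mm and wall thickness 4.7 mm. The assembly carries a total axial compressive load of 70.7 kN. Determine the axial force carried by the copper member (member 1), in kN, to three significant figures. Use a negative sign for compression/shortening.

-17.7 kN

A_1 = 505.5 mm².
A_2 = 914 mm².
Equal strain + equilibrium ⇒ each member carries load in proportion to AE: A₁E₁ = 59650000 N, A₂E₂ = 178200000 N, ΣAE = 237900000 N.
F₁ = P·A₁E₁/ΣAE = -70700·59650000/237900000 = -17730 N.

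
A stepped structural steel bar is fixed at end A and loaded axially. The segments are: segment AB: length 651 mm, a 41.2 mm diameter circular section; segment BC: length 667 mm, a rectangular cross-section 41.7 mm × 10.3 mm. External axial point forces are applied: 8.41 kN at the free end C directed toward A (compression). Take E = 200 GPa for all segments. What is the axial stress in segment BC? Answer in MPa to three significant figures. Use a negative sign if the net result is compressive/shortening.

Internal axial forces (sectioning from the free end, tension +): N_BC = -8.41 kN, N_AB = -8.41 kN.
A_BC = 429.5 mm².
σ_BC = N_BC/A_BC = -8410/429.5 = -19.58 MPa.

-19.6 MPa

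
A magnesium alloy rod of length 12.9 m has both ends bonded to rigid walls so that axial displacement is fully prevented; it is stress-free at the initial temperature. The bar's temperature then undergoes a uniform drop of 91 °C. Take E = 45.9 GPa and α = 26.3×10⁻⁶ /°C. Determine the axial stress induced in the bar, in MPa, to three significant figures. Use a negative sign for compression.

110 MPa

Free thermal expansion αLΔT = 26.3e-6 · 12900 · -91 = -30.87 mm.
The walls impose strain ε = −(-30.87)/12900 = 2.3933e-03; σ = Eε = 45900 · 2.3933e-03 = 109.9 MPa.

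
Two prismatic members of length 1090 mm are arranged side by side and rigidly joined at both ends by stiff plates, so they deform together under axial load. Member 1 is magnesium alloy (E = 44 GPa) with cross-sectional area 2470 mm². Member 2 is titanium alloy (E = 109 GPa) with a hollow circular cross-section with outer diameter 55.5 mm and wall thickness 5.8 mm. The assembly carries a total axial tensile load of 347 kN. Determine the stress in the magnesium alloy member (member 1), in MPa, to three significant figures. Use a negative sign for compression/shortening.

A_2 = 905.6 mm².
Equal strain + equilibrium ⇒ each member carries load in proportion to AE: A₁E₁ = 108700000 N, A₂E₂ = 98710000 N, ΣAE = 207400000 N.
σ₁ = P·E₁/ΣAE = 347000·44000/207400000 = 73.62 MPa.

73.6 MPa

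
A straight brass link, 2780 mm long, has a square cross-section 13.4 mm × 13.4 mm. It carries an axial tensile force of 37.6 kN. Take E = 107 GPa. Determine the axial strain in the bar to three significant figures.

A = 179.6 mm².
σ = N/A = 209.4 MPa; ε = σ/E = 209.4/107000 = 1.957e-03.

0.00196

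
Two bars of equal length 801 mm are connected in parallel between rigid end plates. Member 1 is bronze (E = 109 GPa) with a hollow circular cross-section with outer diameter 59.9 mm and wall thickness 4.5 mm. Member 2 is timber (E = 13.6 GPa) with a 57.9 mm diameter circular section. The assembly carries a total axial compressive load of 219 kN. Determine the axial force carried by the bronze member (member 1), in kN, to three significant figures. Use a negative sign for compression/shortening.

A_1 = 783.2 mm².
A_2 = 2633 mm².
Equal strain + equilibrium ⇒ each member carries load in proportion to AE: A₁E₁ = 85370000 N, A₂E₂ = 35810000 N, ΣAE = 121200000 N.
F₁ = P·A₁E₁/ΣAE = -219000·85370000/121200000 = -154300 N.

-154 kN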